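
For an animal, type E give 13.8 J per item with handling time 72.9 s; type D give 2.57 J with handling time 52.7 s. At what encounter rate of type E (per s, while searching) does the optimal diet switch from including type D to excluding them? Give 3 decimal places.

0.005 per s

At the threshold, the rate on type E alone equals the profitability of type D: λ·13.8/(1 + λ·72.9) = 2.57/52.7 = 0.04877.
Rearranging, λ(13.8 − 0.04877×72.9) = 0.04877, so λ = 0.04877/10.24 = 0.00476 per s.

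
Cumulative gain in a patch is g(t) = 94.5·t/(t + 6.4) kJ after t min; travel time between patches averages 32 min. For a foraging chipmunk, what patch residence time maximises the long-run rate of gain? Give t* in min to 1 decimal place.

14.3 min

Maximise g(t)/(T+t): set derivative to zero → g'(t)(T+t) = g(t).
g'(t) = 94.5·6.4/(t + 6.4)². Setting 94.5·6.4/(t+6.4)² = 94.5t/[(t+6.4)(32+t)] gives 6.4(32+t) = t(t+6.4), so t² = 6.4×32 = 204.8.
t* = √204.8 = 14.31 min.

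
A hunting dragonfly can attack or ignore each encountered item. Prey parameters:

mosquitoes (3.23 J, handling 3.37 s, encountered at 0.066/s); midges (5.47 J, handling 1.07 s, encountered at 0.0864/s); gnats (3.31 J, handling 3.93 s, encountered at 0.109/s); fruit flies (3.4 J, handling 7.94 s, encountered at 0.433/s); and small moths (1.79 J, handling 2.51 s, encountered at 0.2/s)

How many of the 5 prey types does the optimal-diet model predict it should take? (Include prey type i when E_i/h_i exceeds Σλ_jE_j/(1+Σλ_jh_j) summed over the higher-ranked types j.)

Rank by E/h (J/s): midges 5.11, mosquitoes 0.958, gnats 0.842, small moths 0.713, fruit flies 0.428. Include each in turn until the next type's E/h falls below the running intake rate.
Rate on top 1: 0.4326. mosquitoes: 0.958 > 0.4326 → include.
Rate on top 2: 0.5216. gnats: 0.842 > 0.5216 → include.
Rate on top 3: 0.6004. small moths: 0.713 > 0.6004 → include.
Rate on top 4: 0.6256. fruit flies: 0.428 < 0.6256 → exclude; stop.
Optimal diet: midges, mosquitoes, gnats, small moths — 4 of 5 types.

4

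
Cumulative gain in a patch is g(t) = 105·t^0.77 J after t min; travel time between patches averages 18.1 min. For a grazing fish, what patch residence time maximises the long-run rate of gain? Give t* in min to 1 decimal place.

60.6 min

Maximise g(t)/(T+t): set derivative to zero → g'(t)(T+t) = g(t).
g'(t) = 0.77·105·t^-0.23. Setting 0.77·105·t^-0.23 = 105·t^0.77/(18.1+t) gives 0.77(18.1+t) = t, so 0.23·t = 0.77×18.1.
t* = 0.77×18.1/0.23 = 60.6 min.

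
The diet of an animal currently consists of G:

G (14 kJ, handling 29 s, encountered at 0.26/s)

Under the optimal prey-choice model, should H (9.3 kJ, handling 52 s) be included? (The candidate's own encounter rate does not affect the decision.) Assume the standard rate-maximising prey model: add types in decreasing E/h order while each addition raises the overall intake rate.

No

Intake rate on the current diet: R = (0.26×14) / (1 + 0.26×29) = 3.64/8.54 = 0.4262 kJ/s.
H: E/h = 9.3/52 = 0.1788 kJ/s.
0.1788 < 0.4262, so adding H would lower the average — exclude it.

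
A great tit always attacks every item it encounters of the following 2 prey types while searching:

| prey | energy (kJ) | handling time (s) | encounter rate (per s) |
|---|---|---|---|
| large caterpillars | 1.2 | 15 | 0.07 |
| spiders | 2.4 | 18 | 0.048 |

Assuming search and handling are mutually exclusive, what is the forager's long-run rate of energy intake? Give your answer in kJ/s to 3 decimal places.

0.068 kJ/s

R = Σλ_iE_i / (1 + Σλ_ih_i)
Numerator: 0.07×1.2 + 0.048×2.4 = 0.1992
Denominator: 1 + 0.07×15 + 0.048×18 = 2.914
R = 0.1992/2.914 = 0.06836 kJ/s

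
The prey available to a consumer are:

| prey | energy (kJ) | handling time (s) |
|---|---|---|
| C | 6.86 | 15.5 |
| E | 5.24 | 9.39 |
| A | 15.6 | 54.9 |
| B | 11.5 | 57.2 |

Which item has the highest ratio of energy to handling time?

E

In descending order of E/h:
E: 5.24/9.39 = 0.558 kJ/s
C: 6.86/15.5 = 0.443 kJ/s
A: 15.6/54.9 = 0.284 kJ/s
B: 11.5/57.2 = 0.201 kJ/s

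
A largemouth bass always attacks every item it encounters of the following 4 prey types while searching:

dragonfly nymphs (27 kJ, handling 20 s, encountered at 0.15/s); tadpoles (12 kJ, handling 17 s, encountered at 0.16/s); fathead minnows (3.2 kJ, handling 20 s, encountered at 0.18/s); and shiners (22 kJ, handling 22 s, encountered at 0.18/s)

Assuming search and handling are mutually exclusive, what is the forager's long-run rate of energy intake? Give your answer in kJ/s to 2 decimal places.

0.74 kJ/s

Energy encountered per unit search time: 0.15×27 + 0.16×12 + 0.18×3.2 + 0.18×22 = 10.51 kJ/s.
Handling time per unit search time: 0.15×20 + 0.16×17 + 0.18×20 + 0.18×22 = 13.28.
Rate = 10.51/(1 + 13.28) = 0.7357 kJ/s.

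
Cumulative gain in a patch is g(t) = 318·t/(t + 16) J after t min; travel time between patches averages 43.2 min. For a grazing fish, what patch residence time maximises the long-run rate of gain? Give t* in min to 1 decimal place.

26.3 min

Optimal t* satisfies g'(t*) = g(t*)/(T + t*).
g'(t) = 318·16/(t + 16)². Setting 318·16/(t+16)² = 318t/[(t+16)(43.2+t)] gives 16(43.2+t) = t(t+16), so t² = 16×43.2 = 691.2.
t* = √691.2 = 26.29 min.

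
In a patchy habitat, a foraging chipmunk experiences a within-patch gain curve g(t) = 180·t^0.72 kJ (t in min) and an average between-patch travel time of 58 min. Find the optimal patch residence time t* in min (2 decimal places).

Maximise g(t)/(T+t): set derivative to zero → g'(t)(T+t) = g(t).
g'(t) = 0.72·180·t^-0.28. Setting 0.72·180·t^-0.28 = 180·t^0.72/(58+t) gives 0.72(58+t) = t, so 0.28·t = 0.72×58.
t* = 0.72×58/0.28 = 149.1 min.

149.14 min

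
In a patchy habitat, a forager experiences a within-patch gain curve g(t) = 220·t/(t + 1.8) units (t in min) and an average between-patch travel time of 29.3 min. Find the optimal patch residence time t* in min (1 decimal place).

By the marginal value theorem, leave when the instantaneous gain rate g'(t) equals the habitat-wide average g(t)/(T + t).
g'(t) = 220·1.8/(t + 1.8)². Setting 220·1.8/(t+1.8)² = 220t/[(t+1.8)(29.3+t)] gives 1.8(29.3+t) = t(t+1.8), so t² = 1.8×29.3 = 52.74.
t* = √52.74 = 7.262 min.

7.3 min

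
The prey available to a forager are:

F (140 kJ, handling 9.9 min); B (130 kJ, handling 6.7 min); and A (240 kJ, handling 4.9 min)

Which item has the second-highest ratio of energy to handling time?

B

Profitability E/h (kJ/min): F = 140/9.9 = 14.1, B = 130/6.7 = 19.4, A = 240/4.9 = 49.
Ranked: A > B > F.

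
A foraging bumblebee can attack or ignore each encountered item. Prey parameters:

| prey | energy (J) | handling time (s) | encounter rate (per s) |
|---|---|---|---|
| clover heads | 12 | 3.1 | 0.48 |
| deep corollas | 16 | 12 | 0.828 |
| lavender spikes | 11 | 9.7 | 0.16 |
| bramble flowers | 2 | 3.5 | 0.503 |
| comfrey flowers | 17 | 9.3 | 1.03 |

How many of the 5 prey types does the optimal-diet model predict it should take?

1

Rank by E/h (J/s): clover heads 3.87, comfrey flowers 1.83, deep corollas 1.33, lavender spikes 1.13, bramble flowers 0.571. Include each in turn until the next type's E/h falls below the running intake rate.
Rate on top 1: 2.315. comfrey flowers: 1.83 < 2.315 → exclude; stop.
Optimal diet: clover heads — 1 of 5 types.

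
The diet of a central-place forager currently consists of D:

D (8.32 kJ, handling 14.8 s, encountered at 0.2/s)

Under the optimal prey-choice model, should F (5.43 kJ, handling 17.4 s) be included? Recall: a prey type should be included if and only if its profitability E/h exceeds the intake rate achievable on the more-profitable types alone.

Intake rate on the current diet: R = (0.2×8.32) / (1 + 0.2×14.8) = 1.664/3.96 = 0.4202 kJ/s.
Profitability of F: 5.43/17.4 = 0.3121 kJ/s.
Since 0.3121 < R, time spent handling F is better spent searching.

No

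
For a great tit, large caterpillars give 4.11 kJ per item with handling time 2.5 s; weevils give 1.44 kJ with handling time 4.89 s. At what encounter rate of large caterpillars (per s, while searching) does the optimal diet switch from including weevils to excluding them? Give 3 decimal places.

Drop weevils once their profitability E₂/h₂ falls below the rate achievable on large caterpillars alone: E₂/h₂ = λE₁/(1 + λh₁).
Solve for λ: λE₁h₂ = E₂(1 + λh₁) → λ(E₁h₂ − E₂h₁) = E₂ → λ = E₂/(E₁h₂ − E₂h₁).
λ = 1.44/(4.11×4.89 − 1.44×2.5) = 1.44/16.5 = 0.08728 per s.

0.087 per s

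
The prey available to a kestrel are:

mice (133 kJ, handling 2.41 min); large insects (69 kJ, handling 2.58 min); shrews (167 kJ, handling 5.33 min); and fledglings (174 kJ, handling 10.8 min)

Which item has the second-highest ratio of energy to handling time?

Profitability E/h (kJ/min): mice = 133/2.41 = 55.2, large insects = 69/2.58 = 26.7, shrews = 167/5.33 = 31.3, fledglings = 174/10.8 = 16.1.
Ranked: mice > shrews > large insects > fledglings.

shrews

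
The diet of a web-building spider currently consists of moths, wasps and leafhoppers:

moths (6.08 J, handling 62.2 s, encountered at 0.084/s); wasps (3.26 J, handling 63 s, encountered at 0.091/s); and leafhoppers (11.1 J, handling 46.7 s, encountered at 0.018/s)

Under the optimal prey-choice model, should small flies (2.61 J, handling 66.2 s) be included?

No

Intake rate on the current diet: R = (0.084×6.08 + 0.091×3.26 + 0.018×11.1) / (1 + 0.084×62.2 + 0.091×63 + 0.018×46.7) = 1.007/12.8 = 0.0787 J/s.
small flies: E/h = 2.61/66.2 = 0.03943 J/s.
Since 0.03943 < R, time spent handling small flies is better spent searching.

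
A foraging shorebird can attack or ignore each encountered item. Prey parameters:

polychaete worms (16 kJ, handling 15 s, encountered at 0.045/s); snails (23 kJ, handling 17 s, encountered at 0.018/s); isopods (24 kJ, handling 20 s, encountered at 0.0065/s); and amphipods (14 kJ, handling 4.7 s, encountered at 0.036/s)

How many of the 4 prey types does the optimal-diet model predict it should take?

Rank by E/h (kJ/s): amphipods 2.98, snails 1.35, isopods 1.2, polychaete worms 1.07. Include each in turn until the next type's E/h falls below the running intake rate.
Rate on top 1: 0.4311. snails: 1.35 > 0.4311 → include.
Rate on top 2: 0.6223. isopods: 1.2 > 0.6223 → include.
Rate on top 3: 0.6691. polychaete worms: 1.07 > 0.6691 → include.
Optimal diet: amphipods, snails, isopods, polychaete worms — 4 of 4 types.

4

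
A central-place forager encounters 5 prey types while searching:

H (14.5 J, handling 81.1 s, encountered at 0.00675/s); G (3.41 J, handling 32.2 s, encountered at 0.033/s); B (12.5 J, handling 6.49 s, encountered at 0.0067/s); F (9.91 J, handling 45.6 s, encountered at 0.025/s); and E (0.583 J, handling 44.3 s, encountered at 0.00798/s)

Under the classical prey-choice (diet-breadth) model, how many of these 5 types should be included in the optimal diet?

3

Rank by E/h (J/s): B 1.93, F 0.217, H 0.179, G 0.106, E 0.0132. Include each in turn until the next type's E/h falls below the running intake rate.
Rate on top 1: 0.08026. F: 0.217 > 0.08026 → include.
Rate on top 2: 0.1518. H: 0.179 > 0.1518 → include.
Rate on top 3: 0.1572. G: 0.106 < 0.1572 → exclude; stop.
Optimal diet: B, F, H — 3 of 5 types.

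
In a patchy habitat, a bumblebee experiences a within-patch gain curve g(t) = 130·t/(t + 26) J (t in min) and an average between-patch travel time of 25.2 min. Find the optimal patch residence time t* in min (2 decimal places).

25.60 min

Optimal t* satisfies g'(t*) = g(t*)/(T + t*).
g'(t) = 130·26/(t + 26)². Setting 130·26/(t+26)² = 130t/[(t+26)(25.2+t)] gives 26(25.2+t) = t(t+26), so t² = 26×25.2 = 655.2.
t* = √655.2 = 25.6 min.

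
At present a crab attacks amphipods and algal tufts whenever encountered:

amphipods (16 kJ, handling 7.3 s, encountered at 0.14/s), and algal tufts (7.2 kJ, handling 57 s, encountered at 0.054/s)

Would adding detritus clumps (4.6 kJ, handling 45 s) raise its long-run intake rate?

Current rate: (0.14×16 + 0.054×7.2)/(1 + 0.14×7.3 + 0.054×57) = 0.5155 kJ/s.
Profitability of detritus clumps: 4.6/45 = 0.1022 kJ/s.
0.1022 < 0.5155, so adding detritus clumps would lower the average — exclude it.

No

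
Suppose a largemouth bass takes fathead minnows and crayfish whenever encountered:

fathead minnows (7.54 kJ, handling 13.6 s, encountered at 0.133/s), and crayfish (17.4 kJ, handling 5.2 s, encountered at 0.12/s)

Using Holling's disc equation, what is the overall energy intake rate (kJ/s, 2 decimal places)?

Energy encountered per unit search time: 0.133×7.54 + 0.12×17.4 = 3.091 kJ/s.
Handling time per unit search time: 0.133×13.6 + 0.12×5.2 = 2.433.
Rate = 3.091/(1 + 2.433) = 0.9004 kJ/s.

0.90 kJ/s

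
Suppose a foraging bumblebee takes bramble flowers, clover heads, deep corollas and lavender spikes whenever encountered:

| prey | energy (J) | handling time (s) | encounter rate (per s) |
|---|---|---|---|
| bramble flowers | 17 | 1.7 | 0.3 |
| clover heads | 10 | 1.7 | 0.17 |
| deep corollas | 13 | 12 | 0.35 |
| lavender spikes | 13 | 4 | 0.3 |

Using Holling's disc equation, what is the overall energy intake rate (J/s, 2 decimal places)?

2.12 J/s

R = (0.3×17 + 0.17×10 + 0.35×13 + 0.3×13) / (1 + 0.3×1.7 + 0.17×1.7 + 0.35×12 + 0.3×4) = 15.25/7.199 = 2.118 J/s.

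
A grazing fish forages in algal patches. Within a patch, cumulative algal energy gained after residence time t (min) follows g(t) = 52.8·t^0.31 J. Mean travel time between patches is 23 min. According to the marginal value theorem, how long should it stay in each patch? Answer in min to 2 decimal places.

10.33 min

Maximise g(t)/(T+t): set derivative to zero → g'(t)(T+t) = g(t).
g'(t) = 0.31·52.8·t^-0.69. Setting 0.31·52.8·t^-0.69 = 52.8·t^0.31/(23+t) gives 0.31(23+t) = t, so 0.69·t = 0.31×23.
t* = 0.31×23/0.69 = 10.33 min.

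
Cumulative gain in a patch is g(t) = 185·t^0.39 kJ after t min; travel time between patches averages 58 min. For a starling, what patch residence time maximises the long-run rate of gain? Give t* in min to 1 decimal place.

37.1 min

Maximise g(t)/(T+t): set derivative to zero → g'(t)(T+t) = g(t).
g'(t) = 0.39·185·t^-0.61. Setting 0.39·185·t^-0.61 = 185·t^0.39/(58+t) gives 0.39(58+t) = t, so 0.61·t = 0.39×58.
t* = 0.39×58/0.61 = 37.08 min.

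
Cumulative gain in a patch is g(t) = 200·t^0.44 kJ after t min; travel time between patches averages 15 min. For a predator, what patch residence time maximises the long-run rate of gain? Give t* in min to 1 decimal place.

By the marginal value theorem, leave when the instantaneous gain rate g'(t) equals the habitat-wide average g(t)/(T + t).
g'(t) = 0.44·200·t^-0.56. Setting 0.44·200·t^-0.56 = 200·t^0.44/(15+t) gives 0.44(15+t) = t, so 0.56·t = 0.44×15.
t* = 0.44×15/0.56 = 11.79 min.

11.8 min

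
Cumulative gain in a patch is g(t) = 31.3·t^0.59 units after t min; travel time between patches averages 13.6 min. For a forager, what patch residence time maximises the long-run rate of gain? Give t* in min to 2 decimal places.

19.57 min

By the marginal value theorem, leave when the instantaneous gain rate g'(t) equals the habitat-wide average g(t)/(T + t).
g'(t) = 0.59·31.3·t^-0.41. Setting 0.59·31.3·t^-0.41 = 31.3·t^0.59/(13.6+t) gives 0.59(13.6+t) = t, so 0.41·t = 0.59×13.6.
t* = 0.59×13.6/0.41 = 19.57 min.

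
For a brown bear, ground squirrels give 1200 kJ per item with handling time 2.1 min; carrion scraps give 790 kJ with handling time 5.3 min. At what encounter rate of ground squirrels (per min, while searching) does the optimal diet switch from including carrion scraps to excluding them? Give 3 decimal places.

0.168 per min

The zero-one rule: include carrion scraps iff E₂/h₂ > λE₁/(1+λh₁). Equality gives the switch point.
λE₁h₂ = E₂ + λE₂h₁ ⇒ λ = E₂/(E₁h₂ − E₂h₁) = 790/(6360 − 1659) = 0.168 per min.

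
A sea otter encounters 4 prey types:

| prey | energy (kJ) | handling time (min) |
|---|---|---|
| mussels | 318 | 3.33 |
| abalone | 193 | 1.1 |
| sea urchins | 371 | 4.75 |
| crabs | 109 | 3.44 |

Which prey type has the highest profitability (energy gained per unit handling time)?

Profitability E/h (kJ/min): mussels = 318/3.33 = 95.5, abalone = 193/1.1 = 175, sea urchins = 371/4.75 = 78.1, crabs = 109/3.44 = 31.7.
Ranked: abalone > mussels > sea urchins > crabs.

abalone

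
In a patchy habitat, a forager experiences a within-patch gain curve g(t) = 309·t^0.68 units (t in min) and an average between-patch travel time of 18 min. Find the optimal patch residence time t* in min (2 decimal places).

By the marginal value theorem, leave when the instantaneous gain rate g'(t) equals the habitat-wide average g(t)/(T + t).
g'(t) = 0.68·309·t^-0.32. Setting 0.68·309·t^-0.32 = 309·t^0.68/(18+t) gives 0.68(18+t) = t, so 0.32·t = 0.68×18.
t* = 0.68×18/0.32 = 38.25 min.

38.25 min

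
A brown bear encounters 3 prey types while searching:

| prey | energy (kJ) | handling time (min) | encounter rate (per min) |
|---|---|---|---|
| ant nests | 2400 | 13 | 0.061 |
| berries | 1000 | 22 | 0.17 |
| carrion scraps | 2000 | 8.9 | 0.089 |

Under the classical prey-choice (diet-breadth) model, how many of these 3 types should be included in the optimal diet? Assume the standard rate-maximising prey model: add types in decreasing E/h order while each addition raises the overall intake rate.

2

Rank by E/h (kJ/min): carrion scraps 225, ant nests 185, berries 45.5. Include each in turn until the next type's E/h falls below the running intake rate.
Rate on top 1: 99.32. ant nests: 185 > 99.32 → include.
Rate on top 2: 125.5. berries: 45.5 < 125.5 → exclude; stop.
Optimal diet: carrion scraps, ant nests — 2 of 3 types.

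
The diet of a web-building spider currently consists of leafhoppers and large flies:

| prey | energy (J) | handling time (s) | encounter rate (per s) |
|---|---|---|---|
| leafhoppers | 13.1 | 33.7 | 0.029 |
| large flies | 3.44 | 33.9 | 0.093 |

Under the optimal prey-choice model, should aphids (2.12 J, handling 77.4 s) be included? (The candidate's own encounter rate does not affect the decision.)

No

Current rate: (0.029×13.1 + 0.093×3.44)/(1 + 0.029×33.7 + 0.093×33.9) = 0.1364 J/s.
Profitability of aphids: 2.12/77.4 = 0.02739 J/s.
0.02739 < 0.1364, so adding aphids would lower the average — exclude it.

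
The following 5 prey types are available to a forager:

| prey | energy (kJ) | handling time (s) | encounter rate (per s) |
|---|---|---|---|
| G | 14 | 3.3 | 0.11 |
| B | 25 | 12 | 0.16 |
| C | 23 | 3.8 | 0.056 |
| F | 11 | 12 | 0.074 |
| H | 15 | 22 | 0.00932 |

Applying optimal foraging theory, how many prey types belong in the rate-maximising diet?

Rank by E/h (kJ/s): C 6.05, G 4.24, B 2.08, F 0.917, H 0.682. Include each in turn until the next type's E/h falls below the running intake rate.
Rate on top 1: 1.062. G: 4.24 > 1.062 → include.
Rate on top 2: 1.795. B: 2.08 > 1.795 → include.
Rate on top 3: 1.953. F: 0.917 < 1.953 → exclude; stop.
Optimal diet: C, G, B — 3 of 5 types.

3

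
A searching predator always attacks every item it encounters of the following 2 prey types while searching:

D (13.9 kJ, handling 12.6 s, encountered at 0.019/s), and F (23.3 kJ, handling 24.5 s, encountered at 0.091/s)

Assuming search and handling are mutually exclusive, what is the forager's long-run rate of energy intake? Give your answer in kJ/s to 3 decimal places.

R = (0.019×13.9 + 0.091×23.3) / (1 + 0.019×12.6 + 0.091×24.5) = 2.384/3.469 = 0.6874 kJ/s.

0.687 kJ/s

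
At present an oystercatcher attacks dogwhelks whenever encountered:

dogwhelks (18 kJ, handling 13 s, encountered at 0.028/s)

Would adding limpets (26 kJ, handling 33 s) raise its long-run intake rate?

Intake rate on the current diet: R = (0.028×18) / (1 + 0.028×13) = 0.504/1.364 = 0.3695 kJ/s.
limpets: E/h = 26/33 = 0.7879 kJ/s.
0.7879 > 0.3695, so adding limpets raises the average — include it.

Yes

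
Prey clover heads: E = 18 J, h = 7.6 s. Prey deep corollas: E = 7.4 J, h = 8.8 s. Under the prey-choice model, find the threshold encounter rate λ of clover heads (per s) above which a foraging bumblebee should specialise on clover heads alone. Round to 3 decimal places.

At the threshold, the rate on clover heads alone equals the profitability of deep corollas: λ·18/(1 + λ·7.6) = 7.4/8.8 = 0.8409.
Rearranging, λ(18 − 0.8409×7.6) = 0.8409, so λ = 0.8409/11.61 = 0.07244 per s.

0.072 per s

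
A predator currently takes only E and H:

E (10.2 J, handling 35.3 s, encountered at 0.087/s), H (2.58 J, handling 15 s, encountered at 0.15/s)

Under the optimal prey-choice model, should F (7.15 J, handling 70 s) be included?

Intake rate on the current diet: R = (0.087×10.2 + 0.15×2.58) / (1 + 0.087×35.3 + 0.15×15) = 1.274/6.321 = 0.2016 J/s.
F: E/h = 7.15/70 = 0.1021 J/s.
0.1021 < 0.2016, so adding F would lower the average — exclude it.

No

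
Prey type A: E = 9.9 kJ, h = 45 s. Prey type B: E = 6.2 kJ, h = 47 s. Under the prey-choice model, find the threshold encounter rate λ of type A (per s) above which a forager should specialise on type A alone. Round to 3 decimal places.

0.033 per s

At the threshold, the rate on type A alone equals the profitability of type B: λ·9.9/(1 + λ·45) = 6.2/47 = 0.1319.
Rearranging, λ(9.9 − 0.1319×45) = 0.1319, so λ = 0.1319/3.964 = 0.03328 per s.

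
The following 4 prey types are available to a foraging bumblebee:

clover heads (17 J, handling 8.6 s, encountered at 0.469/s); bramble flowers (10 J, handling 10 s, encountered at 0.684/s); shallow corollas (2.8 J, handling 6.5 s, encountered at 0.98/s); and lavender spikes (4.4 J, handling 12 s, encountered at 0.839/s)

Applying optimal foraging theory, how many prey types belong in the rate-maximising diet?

1

Profitabilities (E/h, J/s): clover heads 1.98, bramble flowers 1, shallow corollas 0.431, lavender spikes 0.367. Add prey in this order while the next type's profitability exceeds the intake rate on those already taken.
Rate on top 1: 1.584. bramble flowers: 1 < 1.584 → exclude; stop.
Optimal diet: clover heads — 1 of 4 types.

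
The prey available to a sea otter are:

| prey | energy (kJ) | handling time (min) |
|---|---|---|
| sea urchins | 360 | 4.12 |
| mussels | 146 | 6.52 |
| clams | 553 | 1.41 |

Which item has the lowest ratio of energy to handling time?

mussels

Profitability E/h (kJ/min): sea urchins = 360/4.12 = 87.4, mussels = 146/6.52 = 22.4, clams = 553/1.41 = 392.
Ranked: clams > sea urchins > mussels.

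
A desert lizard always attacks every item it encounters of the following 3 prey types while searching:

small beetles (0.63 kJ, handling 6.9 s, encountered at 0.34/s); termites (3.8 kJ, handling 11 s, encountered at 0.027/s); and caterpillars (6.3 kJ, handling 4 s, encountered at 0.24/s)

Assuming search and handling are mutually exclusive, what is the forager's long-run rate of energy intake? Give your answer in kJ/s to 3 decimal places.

0.397 kJ/s

R = Σλ_iE_i / (1 + Σλ_ih_i)
Numerator: 0.34×0.63 + 0.027×3.8 + 0.24×6.3 = 1.829
Denominator: 1 + 0.34×6.9 + 0.027×11 + 0.24×4 = 4.603
R = 1.829/4.603 = 0.3973 kJ/s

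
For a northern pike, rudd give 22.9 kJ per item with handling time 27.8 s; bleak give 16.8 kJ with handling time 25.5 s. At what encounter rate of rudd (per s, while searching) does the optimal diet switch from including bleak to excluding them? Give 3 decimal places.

The zero-one rule: include bleak iff E₂/h₂ > λE₁/(1+λh₁). Equality gives the switch point.
λE₁h₂ = E₂ + λE₂h₁ ⇒ λ = E₂/(E₁h₂ − E₂h₁) = 16.8/(583.9 − 467) = 0.1437 per s.

0.144 per s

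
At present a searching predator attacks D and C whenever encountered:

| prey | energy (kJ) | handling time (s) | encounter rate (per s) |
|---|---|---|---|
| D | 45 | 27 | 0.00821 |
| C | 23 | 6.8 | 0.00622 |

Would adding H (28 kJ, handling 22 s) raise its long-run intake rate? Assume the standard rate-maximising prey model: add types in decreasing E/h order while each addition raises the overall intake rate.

Intake rate on the current diet: R = (0.00821×45 + 0.00622×23) / (1 + 0.00821×27 + 0.00622×6.8) = 0.5125/1.264 = 0.4055 kJ/s.
H: E/h = 28/22 = 1.273 kJ/s.
1.273 > 0.4055, so adding H raises the average — include it.

Yes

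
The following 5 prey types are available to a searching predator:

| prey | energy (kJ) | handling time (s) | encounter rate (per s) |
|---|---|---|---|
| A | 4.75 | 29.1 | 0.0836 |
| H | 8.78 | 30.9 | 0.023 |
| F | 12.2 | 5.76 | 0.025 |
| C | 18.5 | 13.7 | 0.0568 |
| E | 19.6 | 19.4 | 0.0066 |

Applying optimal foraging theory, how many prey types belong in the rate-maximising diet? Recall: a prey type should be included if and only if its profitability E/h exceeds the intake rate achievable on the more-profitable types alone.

E/h in descending order: F 2.12, C 1.35, E 1.01, H 0.284, A 0.163 kJ/s. The optimal diet is the largest prefix of this list for which every included type satisfies E_i/h_i > R on the types above it.
Rate on top 1: 0.2666. C: 1.35 > 0.2666 → include.
Rate on top 2: 0.7054. E: 1.01 > 0.7054 → include.
Rate on top 3: 0.7244. H: 0.284 < 0.7244 → exclude; stop.
Optimal diet: F, C, E — 3 of 5 types.

3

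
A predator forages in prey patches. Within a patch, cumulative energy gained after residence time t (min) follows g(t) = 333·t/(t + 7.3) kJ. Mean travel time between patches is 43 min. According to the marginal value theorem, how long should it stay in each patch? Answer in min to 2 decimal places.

17.72 min

Maximise g(t)/(T+t): set derivative to zero → g'(t)(T+t) = g(t).
g'(t) = 333·7.3/(t + 7.3)². Setting 333·7.3/(t+7.3)² = 333t/[(t+7.3)(43+t)] gives 7.3(43+t) = t(t+7.3), so t² = 7.3×43 = 313.9.
t* = √313.9 = 17.72 min.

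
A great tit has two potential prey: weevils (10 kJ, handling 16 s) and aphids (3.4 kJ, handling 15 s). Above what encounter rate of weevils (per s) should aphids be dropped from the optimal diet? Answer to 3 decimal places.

0.036 per s

The zero-one rule: include aphids iff E₂/h₂ > λE₁/(1+λh₁). Equality gives the switch point.
λE₁h₂ = E₂ + λE₂h₁ ⇒ λ = E₂/(E₁h₂ − E₂h₁) = 3.4/(150 − 54.4) = 0.03556 per s.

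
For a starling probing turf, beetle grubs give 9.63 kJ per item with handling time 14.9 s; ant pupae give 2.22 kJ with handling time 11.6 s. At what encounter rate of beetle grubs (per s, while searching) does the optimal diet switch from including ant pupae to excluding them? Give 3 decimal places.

0.028 per s

The zero-one rule: include ant pupae iff E₂/h₂ > λE₁/(1+λh₁). Equality gives the switch point.
λE₁h₂ = E₂ + λE₂h₁ ⇒ λ = E₂/(E₁h₂ − E₂h₁) = 2.22/(111.7 − 33.08) = 0.02823 per s.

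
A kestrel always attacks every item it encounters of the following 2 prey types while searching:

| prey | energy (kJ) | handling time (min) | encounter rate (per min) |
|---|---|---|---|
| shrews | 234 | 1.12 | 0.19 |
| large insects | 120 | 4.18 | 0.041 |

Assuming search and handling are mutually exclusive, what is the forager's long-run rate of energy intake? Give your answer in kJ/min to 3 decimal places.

R = Σλ_iE_i / (1 + Σλ_ih_i)
Numerator: 0.19×234 + 0.041×120 = 49.38
Denominator: 1 + 0.19×1.12 + 0.041×4.18 = 1.384
R = 49.38/1.384 = 35.67 kJ/min

35.675 kJ/min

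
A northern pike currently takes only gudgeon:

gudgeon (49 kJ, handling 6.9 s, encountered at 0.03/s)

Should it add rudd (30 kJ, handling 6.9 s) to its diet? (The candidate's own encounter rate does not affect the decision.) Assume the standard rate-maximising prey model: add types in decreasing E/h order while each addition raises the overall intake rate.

Yes

Current rate: (0.03×49)/(1 + 0.03×6.9) = 1.218 kJ/s.
rudd: E/h = 30/6.9 = 4.348 kJ/s.
4.348 > 1.218, so adding rudd raises the average — include it.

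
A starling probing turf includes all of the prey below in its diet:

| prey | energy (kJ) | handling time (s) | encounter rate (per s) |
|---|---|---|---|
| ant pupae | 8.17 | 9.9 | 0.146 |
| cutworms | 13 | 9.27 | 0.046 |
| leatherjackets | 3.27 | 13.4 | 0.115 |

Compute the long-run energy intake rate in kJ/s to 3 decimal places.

R = (0.146×8.17 + 0.046×13 + 0.115×3.27) / (1 + 0.146×9.9 + 0.046×9.27 + 0.115×13.4) = 2.167/4.413 = 0.491 kJ/s.

0.491 kJ/s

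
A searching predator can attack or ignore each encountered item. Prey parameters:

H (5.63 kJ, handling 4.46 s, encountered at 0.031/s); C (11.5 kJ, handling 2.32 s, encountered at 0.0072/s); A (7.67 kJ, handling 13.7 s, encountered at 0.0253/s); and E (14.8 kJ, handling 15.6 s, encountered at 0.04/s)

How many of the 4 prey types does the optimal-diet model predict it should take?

Profitabilities (E/h, kJ/s): C 4.96, H 1.26, E 0.949, A 0.56. Add prey in this order while the next type's profitability exceeds the intake rate on those already taken.
Rate on top 1: 0.08144. H: 1.26 > 0.08144 → include.
Rate on top 2: 0.2228. E: 0.949 > 0.2228 → include.
Rate on top 3: 0.4774. A: 0.56 > 0.4774 → include.
Optimal diet: C, H, E, A — 4 of 4 types.

4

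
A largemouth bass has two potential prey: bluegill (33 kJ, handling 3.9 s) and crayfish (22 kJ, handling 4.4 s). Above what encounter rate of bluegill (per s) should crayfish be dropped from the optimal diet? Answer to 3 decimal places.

0.370 per s

Drop crayfish once their profitability E₂/h₂ falls below the rate achievable on bluegill alone: E₂/h₂ = λE₁/(1 + λh₁).
Solve for λ: λE₁h₂ = E₂(1 + λh₁) → λ(E₁h₂ − E₂h₁) = E₂ → λ = E₂/(E₁h₂ − E₂h₁).
λ = 22/(33×4.4 − 22×3.9) = 22/59.4 = 0.3704 per s.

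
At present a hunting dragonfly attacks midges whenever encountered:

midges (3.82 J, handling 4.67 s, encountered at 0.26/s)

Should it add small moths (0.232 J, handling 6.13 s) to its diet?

No

Current rate: (0.26×3.82)/(1 + 0.26×4.67) = 0.4486 J/s.
Profitability of small moths: 0.232/6.13 = 0.03785 J/s.
Since 0.03785 < R, time spent handling small moths is better spent searching.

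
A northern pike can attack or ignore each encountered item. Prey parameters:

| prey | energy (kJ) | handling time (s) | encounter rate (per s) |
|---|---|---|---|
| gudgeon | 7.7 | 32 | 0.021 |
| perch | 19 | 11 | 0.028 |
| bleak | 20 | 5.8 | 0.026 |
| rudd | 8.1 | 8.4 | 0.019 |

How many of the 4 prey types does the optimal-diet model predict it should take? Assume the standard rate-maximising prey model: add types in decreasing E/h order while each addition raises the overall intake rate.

3

Profitabilities (E/h, kJ/s): bleak 3.45, perch 1.73, rudd 0.964, gudgeon 0.241. Add prey in this order while the next type's profitability exceeds the intake rate on those already taken.
Rate on top 1: 0.4519. perch: 1.73 > 0.4519 → include.
Rate on top 2: 0.7211. rudd: 0.964 > 0.7211 → include.
Rate on top 3: 0.7451. gudgeon: 0.241 < 0.7451 → exclude; stop.
Optimal diet: bleak, perch, rudd — 3 of 4 types.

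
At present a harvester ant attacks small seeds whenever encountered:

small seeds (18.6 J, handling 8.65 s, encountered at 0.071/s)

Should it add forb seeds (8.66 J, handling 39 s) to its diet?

On small seeds alone, R = ΣλE/(1+Σλh) = 1.321/1.614 = 0.8181 J/s.
forb seeds: E/h = 8.66/39 = 0.2221 J/s.
Since 0.2221 < R, time spent handling forb seeds is better spent searching.

No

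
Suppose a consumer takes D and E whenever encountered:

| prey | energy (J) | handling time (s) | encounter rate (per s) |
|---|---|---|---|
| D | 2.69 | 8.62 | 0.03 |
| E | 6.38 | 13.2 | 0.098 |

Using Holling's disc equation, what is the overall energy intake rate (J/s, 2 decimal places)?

R = (0.03×2.69 + 0.098×6.38) / (1 + 0.03×8.62 + 0.098×13.2) = 0.7059/2.552 = 0.2766 J/s.

0.28 J/s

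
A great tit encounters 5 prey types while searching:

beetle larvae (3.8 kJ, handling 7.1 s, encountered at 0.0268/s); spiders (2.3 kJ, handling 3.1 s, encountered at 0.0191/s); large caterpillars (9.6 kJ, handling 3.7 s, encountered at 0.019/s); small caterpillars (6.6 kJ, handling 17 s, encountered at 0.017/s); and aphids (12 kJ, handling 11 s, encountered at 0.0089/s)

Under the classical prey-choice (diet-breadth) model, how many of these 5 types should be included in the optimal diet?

Profitabilities (E/h, kJ/s): large caterpillars 2.59, aphids 1.09, spiders 0.742, beetle larvae 0.535, small caterpillars 0.388. Add prey in this order while the next type's profitability exceeds the intake rate on those already taken.
Rate on top 1: 0.1704. aphids: 1.09 > 0.1704 → include.
Rate on top 2: 0.2476. spiders: 0.742 > 0.2476 → include.
Rate on top 3: 0.2714. beetle larvae: 0.535 > 0.2714 → include.
Rate on top 4: 0.3068. small caterpillars: 0.388 > 0.3068 → include.
Optimal diet: large caterpillars, aphids, spiders, beetle larvae, small caterpillars — 5 of 5 types.

5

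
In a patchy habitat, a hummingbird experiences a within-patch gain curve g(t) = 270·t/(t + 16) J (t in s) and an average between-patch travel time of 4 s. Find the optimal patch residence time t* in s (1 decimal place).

8.0 s

Maximise g(t)/(T+t): set derivative to zero → g'(t)(T+t) = g(t).
g'(t) = 270·16/(t + 16)². Setting 270·16/(t+16)² = 270t/[(t+16)(4+t)] gives 16(4+t) = t(t+16), so t² = 16×4 = 64.
t* = √64 = 8 s.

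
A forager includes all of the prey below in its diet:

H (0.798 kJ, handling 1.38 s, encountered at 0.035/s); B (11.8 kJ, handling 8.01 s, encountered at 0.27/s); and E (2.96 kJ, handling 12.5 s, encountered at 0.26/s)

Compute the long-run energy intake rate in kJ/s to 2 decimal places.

Energy encountered per unit search time: 0.035×0.798 + 0.27×11.8 + 0.26×2.96 = 3.984 kJ/s.
Handling time per unit search time: 0.035×1.38 + 0.27×8.01 + 0.26×12.5 = 5.461.
Rate = 3.984/(1 + 5.461) = 0.6166 kJ/s.

0.62 kJ/s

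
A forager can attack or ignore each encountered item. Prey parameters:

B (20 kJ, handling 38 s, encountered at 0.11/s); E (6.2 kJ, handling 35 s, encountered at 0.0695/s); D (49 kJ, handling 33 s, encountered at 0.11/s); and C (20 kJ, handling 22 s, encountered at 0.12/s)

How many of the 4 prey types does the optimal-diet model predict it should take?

Profitabilities (E/h, kJ/s): D 1.48, C 0.909, B 0.526, E 0.177. Add prey in this order while the next type's profitability exceeds the intake rate on those already taken.
Rate on top 1: 1.164. C: 0.909 < 1.164 → exclude; stop.
Optimal diet: D — 1 of 4 types.

1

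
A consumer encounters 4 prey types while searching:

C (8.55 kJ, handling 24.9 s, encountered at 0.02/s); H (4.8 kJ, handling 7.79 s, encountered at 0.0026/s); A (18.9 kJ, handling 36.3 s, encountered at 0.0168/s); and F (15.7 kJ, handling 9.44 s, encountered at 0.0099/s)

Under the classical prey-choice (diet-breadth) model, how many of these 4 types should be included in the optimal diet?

E/h in descending order: F 1.66, H 0.616, A 0.521, C 0.343 kJ/s. The optimal diet is the largest prefix of this list for which every included type satisfies E_i/h_i > R on the types above it.
Rate on top 1: 0.1421. H: 0.616 > 0.1421 → include.
Rate on top 2: 0.1508. A: 0.521 > 0.1508 → include.
Rate on top 3: 0.2816. C: 0.343 > 0.2816 → include.
Optimal diet: F, H, A, C — 4 of 4 types.

4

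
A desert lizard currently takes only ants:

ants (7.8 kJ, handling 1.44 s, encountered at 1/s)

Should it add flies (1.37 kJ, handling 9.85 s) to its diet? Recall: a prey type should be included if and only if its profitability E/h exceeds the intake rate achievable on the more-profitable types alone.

Current rate: (1×7.8)/(1 + 1×1.44) = 3.197 kJ/s.
flies: E/h = 1.37/9.85 = 0.1391 kJ/s.
0.1391 < 3.197, so adding flies would lower the average — exclude it.

No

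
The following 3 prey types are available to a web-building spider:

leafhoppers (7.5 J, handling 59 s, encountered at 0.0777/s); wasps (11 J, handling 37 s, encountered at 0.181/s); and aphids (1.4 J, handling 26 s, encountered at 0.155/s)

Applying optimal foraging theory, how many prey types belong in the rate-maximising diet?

1

E/h in descending order: wasps 0.297, leafhoppers 0.127, aphids 0.0538 J/s. The optimal diet is the largest prefix of this list for which every included type satisfies E_i/h_i > R on the types above it.
Rate on top 1: 0.2587. leafhoppers: 0.127 < 0.2587 → exclude; stop.
Optimal diet: wasps — 1 of 3 types.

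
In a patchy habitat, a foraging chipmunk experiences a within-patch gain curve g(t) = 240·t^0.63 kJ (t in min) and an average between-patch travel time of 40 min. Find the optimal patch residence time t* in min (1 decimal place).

68.1 min

Optimal t* satisfies g'(t*) = g(t*)/(T + t*).
g'(t) = 0.63·240·t^-0.37. Setting 0.63·240·t^-0.37 = 240·t^0.63/(40+t) gives 0.63(40+t) = t, so 0.37·t = 0.63×40.
t* = 0.63×40/0.37 = 68.11 min.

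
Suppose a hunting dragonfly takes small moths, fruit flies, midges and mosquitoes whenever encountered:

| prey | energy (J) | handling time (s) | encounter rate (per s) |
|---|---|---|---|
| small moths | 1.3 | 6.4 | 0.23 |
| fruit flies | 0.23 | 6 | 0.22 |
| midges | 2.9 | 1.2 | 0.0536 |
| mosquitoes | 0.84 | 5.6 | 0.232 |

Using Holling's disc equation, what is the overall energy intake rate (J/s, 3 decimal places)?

0.136 J/s

R = Σλ_iE_i / (1 + Σλ_ih_i)
Numerator: 0.23×1.3 + 0.22×0.23 + 0.0536×2.9 + 0.232×0.84 = 0.6999
Denominator: 1 + 0.23×6.4 + 0.22×6 + 0.0536×1.2 + 0.232×5.6 = 5.156
R = 0.6999/5.156 = 0.1358 J/s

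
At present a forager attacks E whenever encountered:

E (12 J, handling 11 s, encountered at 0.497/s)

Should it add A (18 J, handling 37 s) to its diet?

No

Current rate: (0.497×12)/(1 + 0.497×11) = 0.9222 J/s.
Profitability of A: 18/37 = 0.4865 J/s.
Since 0.4865 < R, time spent handling A is better spent searching.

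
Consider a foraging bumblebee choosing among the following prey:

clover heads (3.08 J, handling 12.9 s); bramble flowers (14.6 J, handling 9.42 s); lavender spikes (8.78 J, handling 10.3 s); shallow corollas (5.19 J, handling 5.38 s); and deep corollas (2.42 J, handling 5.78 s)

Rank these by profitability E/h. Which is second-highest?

shallow corollas

In descending order of E/h:
bramble flowers: 14.6/9.42 = 1.55 J/s
shallow corollas: 5.19/5.38 = 0.965 J/s
lavender spikes: 8.78/10.3 = 0.852 J/s
deep corollas: 2.42/5.78 = 0.419 J/s
clover heads: 3.08/12.9 = 0.239 J/s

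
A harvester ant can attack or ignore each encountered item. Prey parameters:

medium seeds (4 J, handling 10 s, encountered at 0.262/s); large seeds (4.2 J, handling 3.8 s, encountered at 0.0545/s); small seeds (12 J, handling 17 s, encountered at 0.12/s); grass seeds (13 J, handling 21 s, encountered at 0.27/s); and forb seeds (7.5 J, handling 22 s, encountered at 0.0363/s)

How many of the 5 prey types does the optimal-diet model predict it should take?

3

Rank by E/h (J/s): large seeds 1.11, small seeds 0.706, grass seeds 0.619, medium seeds 0.4, forb seeds 0.341. Include each in turn until the next type's E/h falls below the running intake rate.
Rate on top 1: 0.1896. small seeds: 0.706 > 0.1896 → include.
Rate on top 2: 0.514. grass seeds: 0.619 > 0.514 → include.
Rate on top 3: 0.5808. medium seeds: 0.4 < 0.5808 → exclude; stop.
Optimal diet: large seeds, small seeds, grass seeds — 3 of 5 types.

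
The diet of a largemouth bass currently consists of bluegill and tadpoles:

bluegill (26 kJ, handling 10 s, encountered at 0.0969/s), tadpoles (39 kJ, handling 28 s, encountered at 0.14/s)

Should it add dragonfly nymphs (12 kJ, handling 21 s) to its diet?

On bluegill and tadpoles alone, R = ΣλE/(1+Σλh) = 7.979/5.889 = 1.355 kJ/s.
dragonfly nymphs: E/h = 12/21 = 0.5714 kJ/s.
0.5714 < 1.355, so adding dragonfly nymphs would lower the average — exclude it.

No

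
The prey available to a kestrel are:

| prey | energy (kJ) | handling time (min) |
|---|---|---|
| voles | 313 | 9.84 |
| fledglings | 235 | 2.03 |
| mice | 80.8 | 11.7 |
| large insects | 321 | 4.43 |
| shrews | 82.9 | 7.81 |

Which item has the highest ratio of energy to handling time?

In descending order of E/h:
fledglings: 235/2.03 = 116 kJ/min
large insects: 321/4.43 = 72.5 kJ/min
voles: 313/9.84 = 31.8 kJ/min
shrews: 82.9/7.81 = 10.6 kJ/min
mice: 80.8/11.7 = 6.91 kJ/min

fledglings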